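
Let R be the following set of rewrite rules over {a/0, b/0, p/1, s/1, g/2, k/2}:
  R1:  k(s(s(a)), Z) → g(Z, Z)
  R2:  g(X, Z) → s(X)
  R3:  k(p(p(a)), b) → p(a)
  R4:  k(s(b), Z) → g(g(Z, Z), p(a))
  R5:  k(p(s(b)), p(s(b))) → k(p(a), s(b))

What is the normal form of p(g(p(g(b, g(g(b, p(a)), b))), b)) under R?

1. p(g(p(g(b, g(g(b, p(a)), b))), b))  →  p(s(p(g(b, g(g(b, p(a)), b)))))   [R2 at 1]
2. p(s(p(g(b, g(g(b, p(a)), b)))))  →  p(s(p(s(b))))   [R2 at 1.1.1]

p(s(p(s(b))))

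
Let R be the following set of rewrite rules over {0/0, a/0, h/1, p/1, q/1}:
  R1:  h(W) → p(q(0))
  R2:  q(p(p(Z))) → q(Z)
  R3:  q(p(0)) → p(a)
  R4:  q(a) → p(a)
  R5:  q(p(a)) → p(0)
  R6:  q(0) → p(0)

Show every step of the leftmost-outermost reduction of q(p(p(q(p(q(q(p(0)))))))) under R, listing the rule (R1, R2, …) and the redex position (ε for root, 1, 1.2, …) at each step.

1. q(p(p(q(p(q(q(p(0))))))))  →  q(q(p(q(q(p(0))))))   [R2 at ε]
2. q(q(p(q(q(p(0))))))  →  q(q(p(q(p(a)))))   [R3 at 1.1.1.1]
3. q(q(p(q(p(a)))))  →  q(q(p(p(0))))   [R5 at 1.1.1]
4. q(q(p(p(0))))  →  q(q(0))   [R2 at 1]
5. q(q(0))  →  q(p(0))   [R6 at 1]
6. q(p(0))  →  p(a)   [R3 at ε]

p(a)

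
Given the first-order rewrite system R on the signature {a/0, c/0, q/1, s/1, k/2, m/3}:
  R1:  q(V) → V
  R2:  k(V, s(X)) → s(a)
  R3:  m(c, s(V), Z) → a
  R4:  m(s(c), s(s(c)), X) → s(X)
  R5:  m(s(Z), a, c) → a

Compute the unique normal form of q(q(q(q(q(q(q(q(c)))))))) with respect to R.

1. q(q(q(q(q(q(q(q(c))))))))  →  q(q(q(q(q(q(q(c)))))))   [R1 at ε]
2. q(q(q(q(q(q(q(c)))))))  →  q(q(q(q(q(q(c))))))   [R1 at ε]
3. q(q(q(q(q(q(c))))))  →  q(q(q(q(q(c)))))   [R1 at ε]
4. q(q(q(q(q(c)))))  →  q(q(q(q(c))))   [R1 at ε]
5. q(q(q(q(c))))  →  q(q(q(c)))   [R1 at ε]
6. q(q(q(c)))  →  q(q(c))   [R1 at ε]
7. q(q(c))  →  q(c)   [R1 at ε]
8. q(c)  →  c   [R1 at ε]

c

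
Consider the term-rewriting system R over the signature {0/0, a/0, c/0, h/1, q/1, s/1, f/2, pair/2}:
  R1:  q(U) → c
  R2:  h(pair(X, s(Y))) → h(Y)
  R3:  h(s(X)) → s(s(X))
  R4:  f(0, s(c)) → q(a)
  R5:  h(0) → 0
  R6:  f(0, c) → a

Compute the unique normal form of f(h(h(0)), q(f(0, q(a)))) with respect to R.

a

1. f(h(h(0)), q(f(0, q(a))))  →  f(h(0), q(f(0, q(a))))   [R5 at 1.1]
2. f(h(0), q(f(0, q(a))))  →  f(0, q(f(0, q(a))))   [R5 at 1]
3. f(0, q(f(0, q(a))))  →  f(0, c)   [R1 at 2]
4. f(0, c)  →  a   [R6 at ε]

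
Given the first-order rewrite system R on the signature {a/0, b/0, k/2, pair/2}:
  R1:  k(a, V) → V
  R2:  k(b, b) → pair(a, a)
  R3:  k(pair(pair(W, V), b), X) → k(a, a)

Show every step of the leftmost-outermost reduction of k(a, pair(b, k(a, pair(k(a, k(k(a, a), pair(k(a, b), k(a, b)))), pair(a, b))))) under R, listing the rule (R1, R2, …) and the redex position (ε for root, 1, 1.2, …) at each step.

pair(b, pair(pair(b, b), pair(a, b)))

1. k(a, pair(b, k(a, pair(k(a, k(k(a, a), pair(k(a, b), k(a, b)))), pair(a, b)))))  →  pair(b, k(a, pair(k(a, k(k(a, a), pair(k(a, b), k(a, b)))), pair(a, b))))   [R1 at ε]
2. pair(b, k(a, pair(k(a, k(k(a, a), pair(k(a, b), k(a, b)))), pair(a, b))))  →  pair(b, pair(k(a, k(k(a, a), pair(k(a, b), k(a, b)))), pair(a, b)))   [R1 at 2]
3. pair(b, pair(k(a, k(k(a, a), pair(k(a, b), k(a, b)))), pair(a, b)))  →  pair(b, pair(k(k(a, a), pair(k(a, b), k(a, b))), pair(a, b)))   [R1 at 2.1]
4. pair(b, pair(k(k(a, a), pair(k(a, b), k(a, b))), pair(a, b)))  →  pair(b, pair(k(a, pair(k(a, b), k(a, b))), pair(a, b)))   [R1 at 2.1.1]
5. pair(b, pair(k(a, pair(k(a, b), k(a, b))), pair(a, b)))  →  pair(b, pair(pair(k(a, b), k(a, b)), pair(a, b)))   [R1 at 2.1]
6. pair(b, pair(pair(k(a, b), k(a, b)), pair(a, b)))  →  pair(b, pair(pair(b, k(a, b)), pair(a, b)))   [R1 at 2.1.1]
7. pair(b, pair(pair(b, k(a, b)), pair(a, b)))  →  pair(b, pair(pair(b, b), pair(a, b)))   [R1 at 2.1.2]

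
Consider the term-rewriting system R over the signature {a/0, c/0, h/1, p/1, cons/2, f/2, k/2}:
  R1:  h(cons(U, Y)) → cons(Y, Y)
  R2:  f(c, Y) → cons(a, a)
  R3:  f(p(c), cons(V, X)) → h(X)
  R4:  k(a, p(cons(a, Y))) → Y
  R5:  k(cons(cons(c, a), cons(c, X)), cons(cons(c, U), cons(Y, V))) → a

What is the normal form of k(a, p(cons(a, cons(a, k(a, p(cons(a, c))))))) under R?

1. k(a, p(cons(a, cons(a, k(a, p(cons(a, c)))))))  →  cons(a, k(a, p(cons(a, c))))   [R4 at ε]
2. cons(a, k(a, p(cons(a, c))))  →  cons(a, c)   [R4 at 2]

cons(a, c)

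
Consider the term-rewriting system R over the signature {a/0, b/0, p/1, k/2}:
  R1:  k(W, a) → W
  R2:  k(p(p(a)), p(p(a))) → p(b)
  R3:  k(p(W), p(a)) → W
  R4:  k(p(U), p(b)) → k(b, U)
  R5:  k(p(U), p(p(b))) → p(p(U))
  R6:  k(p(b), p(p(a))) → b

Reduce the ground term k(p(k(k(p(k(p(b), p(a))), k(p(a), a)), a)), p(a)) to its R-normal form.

b

1. k(p(k(k(p(k(p(b), p(a))), k(p(a), a)), a)), p(a))  →  k(k(p(k(p(b), p(a))), k(p(a), a)), a)   [R3 at ε]
2. k(k(p(k(p(b), p(a))), k(p(a), a)), a)  →  k(p(k(p(b), p(a))), k(p(a), a))   [R1 at ε]
3. k(p(k(p(b), p(a))), k(p(a), a))  →  k(p(b), k(p(a), a))   [R3 at 1.1]
4. k(p(b), k(p(a), a))  →  k(p(b), p(a))   [R1 at 2]
5. k(p(b), p(a))  →  b   [R3 at ε]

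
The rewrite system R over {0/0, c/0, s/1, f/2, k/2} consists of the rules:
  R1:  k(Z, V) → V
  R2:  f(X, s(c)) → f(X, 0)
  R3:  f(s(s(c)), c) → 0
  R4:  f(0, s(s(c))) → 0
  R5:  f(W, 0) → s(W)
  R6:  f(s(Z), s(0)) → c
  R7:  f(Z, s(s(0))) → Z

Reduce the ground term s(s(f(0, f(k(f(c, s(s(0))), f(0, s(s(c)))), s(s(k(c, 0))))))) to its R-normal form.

1. s(s(f(0, f(k(f(c, s(s(0))), f(0, s(s(c)))), s(s(k(c, 0)))))))  →  s(s(f(0, f(f(0, s(s(c))), s(s(k(c, 0)))))))   [R1 at 1.1.2.1]
2. s(s(f(0, f(f(0, s(s(c))), s(s(k(c, 0)))))))  →  s(s(f(0, f(0, s(s(k(c, 0)))))))   [R4 at 1.1.2.1]
3. s(s(f(0, f(0, s(s(k(c, 0)))))))  →  s(s(f(0, f(0, s(s(0))))))   [R1 at 1.1.2.2.1.1]
4. s(s(f(0, f(0, s(s(0))))))  →  s(s(f(0, 0)))   [R7 at 1.1.2]
5. s(s(f(0, 0)))  →  s(s(s(0)))   [R5 at 1.1]

s(s(s(0)))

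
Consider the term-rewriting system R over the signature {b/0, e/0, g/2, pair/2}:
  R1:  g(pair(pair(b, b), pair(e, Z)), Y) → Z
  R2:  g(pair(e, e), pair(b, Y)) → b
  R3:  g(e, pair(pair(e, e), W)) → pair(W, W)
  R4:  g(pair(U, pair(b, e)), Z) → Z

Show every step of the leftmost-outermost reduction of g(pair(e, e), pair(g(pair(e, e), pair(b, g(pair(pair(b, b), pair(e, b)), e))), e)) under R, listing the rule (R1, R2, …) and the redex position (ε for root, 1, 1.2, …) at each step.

1. g(pair(e, e), pair(g(pair(e, e), pair(b, g(pair(pair(b, b), pair(e, b)), e))), e))  →  g(pair(e, e), pair(b, e))   [R2 at 2.1]
2. g(pair(e, e), pair(b, e))  →  b   [R2 at ε]

b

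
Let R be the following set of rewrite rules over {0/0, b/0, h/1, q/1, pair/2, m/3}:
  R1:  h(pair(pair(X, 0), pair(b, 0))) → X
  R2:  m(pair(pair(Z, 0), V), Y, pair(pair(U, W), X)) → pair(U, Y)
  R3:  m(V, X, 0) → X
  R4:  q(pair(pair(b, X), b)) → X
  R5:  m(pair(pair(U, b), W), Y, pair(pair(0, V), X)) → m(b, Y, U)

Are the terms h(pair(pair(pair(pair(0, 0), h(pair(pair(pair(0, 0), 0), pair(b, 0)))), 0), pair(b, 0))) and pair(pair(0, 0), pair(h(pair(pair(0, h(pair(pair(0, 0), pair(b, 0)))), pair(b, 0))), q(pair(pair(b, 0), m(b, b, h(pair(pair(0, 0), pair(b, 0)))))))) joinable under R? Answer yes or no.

yes — NF(t₁) = pair(pair(0, 0), pair(0, 0)), NF(t₂) = pair(pair(0, 0), pair(0, 0))

Reduce t₁ = h(pair(pair(pair(pair(0, 0), h(pair(pair(pair(0, 0), 0), pair(b, 0)))), 0), pair(b, 0))):
1. h(pair(pair(pair(pair(0, 0), h(pair(pair(pair(0, 0), 0), pair(b, 0)))), 0), pair(b, 0)))  →  pair(pair(0, 0), h(pair(pair(pair(0, 0), 0), pair(b, 0))))   [R1 at ε]
2. pair(pair(0, 0), h(pair(pair(pair(0, 0), 0), pair(b, 0))))  →  pair(pair(0, 0), pair(0, 0))   [R1 at 2]

Reduce t₂ = pair(pair(0, 0), pair(h(pair(pair(0, h(pair(pair(0, 0), pair(b, 0)))), pair(b, 0))), q(pair(pair(b, 0), m(b, b, h(pair(pair(0, 0), pair(b, 0)))))))):
1. pair(pair(0, 0), pair(h(pair(pair(0, h(pair(pair(0, 0), pair(b, 0)))), pair(b, 0))), q(pair(pair(b, 0), m(b, b, h(pair(pair(0, 0), pair(b, 0))))))))  →  pair(pair(0, 0), pair(h(pair(pair(0, 0), pair(b, 0))), q(pair(pair(b, 0), m(b, b, h(pair(pair(0, 0), pair(b, 0))))))))   [R1 at 2.1.1.1.2]
2. pair(pair(0, 0), pair(h(pair(pair(0, 0), pair(b, 0))), q(pair(pair(b, 0), m(b, b, h(pair(pair(0, 0), pair(b, 0))))))))  →  pair(pair(0, 0), pair(0, q(pair(pair(b, 0), m(b, b, h(pair(pair(0, 0), pair(b, 0))))))))   [R1 at 2.1]
3. pair(pair(0, 0), pair(0, q(pair(pair(b, 0), m(b, b, h(pair(pair(0, 0), pair(b, 0))))))))  →  pair(pair(0, 0), pair(0, q(pair(pair(b, 0), m(b, b, 0)))))   [R1 at 2.2.1.2.3]
4. pair(pair(0, 0), pair(0, q(pair(pair(b, 0), m(b, b, 0)))))  →  pair(pair(0, 0), pair(0, q(pair(pair(b, 0), b))))   [R3 at 2.2.1.2]
5. pair(pair(0, 0), pair(0, q(pair(pair(b, 0), b))))  →  pair(pair(0, 0), pair(0, 0))   [R4 at 2.2]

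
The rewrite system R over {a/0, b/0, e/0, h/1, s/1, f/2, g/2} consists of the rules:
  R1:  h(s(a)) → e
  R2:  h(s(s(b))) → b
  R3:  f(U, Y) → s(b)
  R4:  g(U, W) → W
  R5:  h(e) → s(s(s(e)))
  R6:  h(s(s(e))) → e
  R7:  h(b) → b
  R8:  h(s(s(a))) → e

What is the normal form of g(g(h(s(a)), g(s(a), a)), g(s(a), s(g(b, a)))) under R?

1. g(g(h(s(a)), g(s(a), a)), g(s(a), s(g(b, a))))  →  g(s(a), s(g(b, a)))   [R4 at ε]
2. g(s(a), s(g(b, a)))  →  s(g(b, a))   [R4 at ε]
3. s(g(b, a))  →  s(a)   [R4 at 1]

s(a)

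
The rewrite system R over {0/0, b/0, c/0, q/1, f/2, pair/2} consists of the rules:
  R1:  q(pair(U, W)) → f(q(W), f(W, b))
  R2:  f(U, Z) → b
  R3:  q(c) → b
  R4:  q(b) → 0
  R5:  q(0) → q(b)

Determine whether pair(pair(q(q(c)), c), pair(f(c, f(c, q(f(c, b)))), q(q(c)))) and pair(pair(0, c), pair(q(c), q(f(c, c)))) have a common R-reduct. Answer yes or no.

Reduce t₁ = pair(pair(q(q(c)), c), pair(f(c, f(c, q(f(c, b)))), q(q(c)))):
1. pair(pair(q(q(c)), c), pair(f(c, f(c, q(f(c, b)))), q(q(c))))  →  pair(pair(q(b), c), pair(f(c, f(c, q(f(c, b)))), q(q(c))))   [R3 at 1.1.1]
2. pair(pair(q(b), c), pair(f(c, f(c, q(f(c, b)))), q(q(c))))  →  pair(pair(0, c), pair(f(c, f(c, q(f(c, b)))), q(q(c))))   [R4 at 1.1]
3. pair(pair(0, c), pair(f(c, f(c, q(f(c, b)))), q(q(c))))  →  pair(pair(0, c), pair(b, q(q(c))))   [R2 at 2.1]
4. pair(pair(0, c), pair(b, q(q(c))))  →  pair(pair(0, c), pair(b, q(b)))   [R3 at 2.2.1]
5. pair(pair(0, c), pair(b, q(b)))  →  pair(pair(0, c), pair(b, 0))   [R4 at 2.2]

Reduce t₂ = pair(pair(0, c), pair(q(c), q(f(c, c)))):
1. pair(pair(0, c), pair(q(c), q(f(c, c))))  →  pair(pair(0, c), pair(b, q(f(c, c))))   [R3 at 2.1]
2. pair(pair(0, c), pair(b, q(f(c, c))))  →  pair(pair(0, c), pair(b, q(b)))   [R2 at 2.2.1]
3. pair(pair(0, c), pair(b, q(b)))  →  pair(pair(0, c), pair(b, 0))   [R4 at 2.2]

yes — NF(t₁) = pair(pair(0, c), pair(b, 0)), NF(t₂) = pair(pair(0, c), pair(b, 0))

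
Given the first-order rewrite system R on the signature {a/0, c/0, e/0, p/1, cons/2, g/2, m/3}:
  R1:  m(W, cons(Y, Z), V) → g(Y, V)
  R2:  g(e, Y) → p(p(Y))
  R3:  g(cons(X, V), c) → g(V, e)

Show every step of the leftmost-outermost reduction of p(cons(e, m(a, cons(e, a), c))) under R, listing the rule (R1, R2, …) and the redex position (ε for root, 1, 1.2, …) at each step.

p(cons(e, p(p(c))))

1. p(cons(e, m(a, cons(e, a), c)))  →  p(cons(e, g(e, c)))   [R1 at 1.2]
2. p(cons(e, g(e, c)))  →  p(cons(e, p(p(c))))   [R2 at 1.2]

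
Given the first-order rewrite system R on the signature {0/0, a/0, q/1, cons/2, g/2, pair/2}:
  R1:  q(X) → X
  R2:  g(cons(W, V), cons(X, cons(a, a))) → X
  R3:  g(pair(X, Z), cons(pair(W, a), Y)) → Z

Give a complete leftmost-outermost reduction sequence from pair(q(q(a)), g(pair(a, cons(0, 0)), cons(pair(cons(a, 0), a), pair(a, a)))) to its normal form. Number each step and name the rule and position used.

1. pair(q(q(a)), g(pair(a, cons(0, 0)), cons(pair(cons(a, 0), a), pair(a, a))))  →  pair(q(a), g(pair(a, cons(0, 0)), cons(pair(cons(a, 0), a), pair(a, a))))   [R1 at 1]
2. pair(q(a), g(pair(a, cons(0, 0)), cons(pair(cons(a, 0), a), pair(a, a))))  →  pair(a, g(pair(a, cons(0, 0)), cons(pair(cons(a, 0), a), pair(a, a))))   [R1 at 1]
3. pair(a, g(pair(a, cons(0, 0)), cons(pair(cons(a, 0), a), pair(a, a))))  →  pair(a, cons(0, 0))   [R3 at 2]

pair(a, cons(0, 0))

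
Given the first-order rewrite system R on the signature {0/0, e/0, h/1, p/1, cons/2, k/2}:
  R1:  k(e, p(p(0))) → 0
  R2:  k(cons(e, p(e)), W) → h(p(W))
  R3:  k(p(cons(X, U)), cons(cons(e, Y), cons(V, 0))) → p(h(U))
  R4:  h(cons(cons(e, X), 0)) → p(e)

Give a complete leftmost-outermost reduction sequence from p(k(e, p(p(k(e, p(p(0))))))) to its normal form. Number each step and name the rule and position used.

1. p(k(e, p(p(k(e, p(p(0)))))))  →  p(k(e, p(p(0))))   [R1 at 1.2.1.1]
2. p(k(e, p(p(0))))  →  p(0)   [R1 at 1]

p(0)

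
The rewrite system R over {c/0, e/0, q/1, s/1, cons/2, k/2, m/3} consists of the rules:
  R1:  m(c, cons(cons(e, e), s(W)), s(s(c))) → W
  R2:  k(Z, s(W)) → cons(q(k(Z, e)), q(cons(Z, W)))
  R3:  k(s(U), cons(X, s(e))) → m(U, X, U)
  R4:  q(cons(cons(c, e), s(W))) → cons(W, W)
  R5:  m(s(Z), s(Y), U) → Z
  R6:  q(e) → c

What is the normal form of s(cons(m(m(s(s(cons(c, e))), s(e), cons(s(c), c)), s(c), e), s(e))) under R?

s(cons(cons(c, e), s(e)))

1. s(cons(m(m(s(s(cons(c, e))), s(e), cons(s(c), c)), s(c), e), s(e)))  →  s(cons(m(s(cons(c, e)), s(c), e), s(e)))   [R5 at 1.1.1]
2. s(cons(m(s(cons(c, e)), s(c), e), s(e)))  →  s(cons(cons(c, e), s(e)))   [R5 at 1.1]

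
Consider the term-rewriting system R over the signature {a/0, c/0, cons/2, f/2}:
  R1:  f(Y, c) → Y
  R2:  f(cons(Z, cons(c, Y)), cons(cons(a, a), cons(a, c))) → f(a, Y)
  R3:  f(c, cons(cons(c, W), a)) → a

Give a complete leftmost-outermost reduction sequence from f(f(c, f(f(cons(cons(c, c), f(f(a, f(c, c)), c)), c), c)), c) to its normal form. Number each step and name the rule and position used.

1. f(f(c, f(f(cons(cons(c, c), f(f(a, f(c, c)), c)), c), c)), c)  →  f(c, f(f(cons(cons(c, c), f(f(a, f(c, c)), c)), c), c))   [R1 at ε]
2. f(c, f(f(cons(cons(c, c), f(f(a, f(c, c)), c)), c), c))  →  f(c, f(cons(cons(c, c), f(f(a, f(c, c)), c)), c))   [R1 at 2]
3. f(c, f(cons(cons(c, c), f(f(a, f(c, c)), c)), c))  →  f(c, cons(cons(c, c), f(f(a, f(c, c)), c)))   [R1 at 2]
4. f(c, cons(cons(c, c), f(f(a, f(c, c)), c)))  →  f(c, cons(cons(c, c), f(a, f(c, c))))   [R1 at 2.2]
5. f(c, cons(cons(c, c), f(a, f(c, c))))  →  f(c, cons(cons(c, c), f(a, c)))   [R1 at 2.2.2]
6. f(c, cons(cons(c, c), f(a, c)))  →  f(c, cons(cons(c, c), a))   [R1 at 2.2]
7. f(c, cons(cons(c, c), a))  →  a   [R3 at ε]

a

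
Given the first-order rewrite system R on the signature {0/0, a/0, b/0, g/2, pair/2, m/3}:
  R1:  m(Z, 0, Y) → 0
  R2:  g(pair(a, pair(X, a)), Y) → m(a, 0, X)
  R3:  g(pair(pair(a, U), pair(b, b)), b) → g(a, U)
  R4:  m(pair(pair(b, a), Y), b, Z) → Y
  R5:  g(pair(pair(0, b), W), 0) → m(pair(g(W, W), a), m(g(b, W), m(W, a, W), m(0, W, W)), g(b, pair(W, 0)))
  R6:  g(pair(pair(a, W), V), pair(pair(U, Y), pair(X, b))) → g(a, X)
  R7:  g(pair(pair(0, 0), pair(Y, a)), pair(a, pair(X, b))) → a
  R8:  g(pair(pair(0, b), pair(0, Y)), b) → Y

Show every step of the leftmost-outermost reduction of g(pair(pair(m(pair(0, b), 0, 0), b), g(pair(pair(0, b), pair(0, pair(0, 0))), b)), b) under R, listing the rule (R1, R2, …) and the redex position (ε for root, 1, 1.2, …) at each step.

1. g(pair(pair(m(pair(0, b), 0, 0), b), g(pair(pair(0, b), pair(0, pair(0, 0))), b)), b)  →  g(pair(pair(0, b), g(pair(pair(0, b), pair(0, pair(0, 0))), b)), b)   [R1 at 1.1.1]
2. g(pair(pair(0, b), g(pair(pair(0, b), pair(0, pair(0, 0))), b)), b)  →  g(pair(pair(0, b), pair(0, 0)), b)   [R8 at 1.2]
3. g(pair(pair(0, b), pair(0, 0)), b)  →  0   [R8 at ε]

0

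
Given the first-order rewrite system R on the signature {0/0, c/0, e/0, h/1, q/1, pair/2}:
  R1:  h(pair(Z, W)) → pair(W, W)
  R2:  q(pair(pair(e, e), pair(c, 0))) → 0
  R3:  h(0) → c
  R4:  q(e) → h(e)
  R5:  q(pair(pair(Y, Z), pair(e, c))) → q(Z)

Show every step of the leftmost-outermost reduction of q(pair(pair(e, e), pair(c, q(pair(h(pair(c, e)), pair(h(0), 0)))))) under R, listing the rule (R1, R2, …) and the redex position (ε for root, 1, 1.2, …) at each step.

1. q(pair(pair(e, e), pair(c, q(pair(h(pair(c, e)), pair(h(0), 0))))))  →  q(pair(pair(e, e), pair(c, q(pair(pair(e, e), pair(h(0), 0))))))   [R1 at 1.2.2.1.1]
2. q(pair(pair(e, e), pair(c, q(pair(pair(e, e), pair(h(0), 0))))))  →  q(pair(pair(e, e), pair(c, q(pair(pair(e, e), pair(c, 0))))))   [R3 at 1.2.2.1.2.1]
3. q(pair(pair(e, e), pair(c, q(pair(pair(e, e), pair(c, 0))))))  →  q(pair(pair(e, e), pair(c, 0)))   [R2 at 1.2.2]
4. q(pair(pair(e, e), pair(c, 0)))  →  0   [R2 at ε]

0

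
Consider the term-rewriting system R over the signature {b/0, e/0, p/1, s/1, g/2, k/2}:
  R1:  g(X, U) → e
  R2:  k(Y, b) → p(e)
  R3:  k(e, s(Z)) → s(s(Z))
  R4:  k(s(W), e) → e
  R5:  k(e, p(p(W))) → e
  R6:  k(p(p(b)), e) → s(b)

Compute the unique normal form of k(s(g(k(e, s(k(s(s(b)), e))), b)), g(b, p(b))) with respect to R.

e

1. k(s(g(k(e, s(k(s(s(b)), e))), b)), g(b, p(b)))  →  k(s(e), g(b, p(b)))   [R1 at 1.1]
2. k(s(e), g(b, p(b)))  →  k(s(e), e)   [R1 at 2]
3. k(s(e), e)  →  e   [R4 at ε]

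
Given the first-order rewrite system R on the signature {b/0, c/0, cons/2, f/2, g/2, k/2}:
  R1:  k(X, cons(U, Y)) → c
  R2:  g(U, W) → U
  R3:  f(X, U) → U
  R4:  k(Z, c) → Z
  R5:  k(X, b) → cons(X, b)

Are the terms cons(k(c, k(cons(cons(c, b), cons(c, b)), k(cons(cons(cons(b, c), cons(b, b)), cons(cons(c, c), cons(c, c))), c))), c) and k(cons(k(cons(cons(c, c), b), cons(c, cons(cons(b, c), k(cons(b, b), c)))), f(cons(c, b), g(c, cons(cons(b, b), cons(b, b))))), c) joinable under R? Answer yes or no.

Reduce t₁ = cons(k(c, k(cons(cons(c, b), cons(c, b)), k(cons(cons(cons(b, c), cons(b, b)), cons(cons(c, c), cons(c, c))), c))), c):
1. cons(k(c, k(cons(cons(c, b), cons(c, b)), k(cons(cons(cons(b, c), cons(b, b)), cons(cons(c, c), cons(c, c))), c))), c)  →  cons(k(c, k(cons(cons(c, b), cons(c, b)), cons(cons(cons(b, c), cons(b, b)), cons(cons(c, c), cons(c, c))))), c)   [R4 at 1.2.2]
2. cons(k(c, k(cons(cons(c, b), cons(c, b)), cons(cons(cons(b, c), cons(b, b)), cons(cons(c, c), cons(c, c))))), c)  →  cons(k(c, c), c)   [R1 at 1.2]
3. cons(k(c, c), c)  →  cons(c, c)   [R4 at 1]

Reduce t₂ = k(cons(k(cons(cons(c, c), b), cons(c, cons(cons(b, c), k(cons(b, b), c)))), f(cons(c, b), g(c, cons(cons(b, b), cons(b, b))))), c):
1. k(cons(k(cons(cons(c, c), b), cons(c, cons(cons(b, c), k(cons(b, b), c)))), f(cons(c, b), g(c, cons(cons(b, b), cons(b, b))))), c)  →  cons(k(cons(cons(c, c), b), cons(c, cons(cons(b, c), k(cons(b, b), c)))), f(cons(c, b), g(c, cons(cons(b, b), cons(b, b)))))   [R4 at ε]
2. cons(k(cons(cons(c, c), b), cons(c, cons(cons(b, c), k(cons(b, b), c)))), f(cons(c, b), g(c, cons(cons(b, b), cons(b, b)))))  →  cons(c, f(cons(c, b), g(c, cons(cons(b, b), cons(b, b)))))   [R1 at 1]
3. cons(c, f(cons(c, b), g(c, cons(cons(b, b), cons(b, b)))))  →  cons(c, g(c, cons(cons(b, b), cons(b, b))))   [R3 at 2]
4. cons(c, g(c, cons(cons(b, b), cons(b, b))))  →  cons(c, c)   [R2 at 2]

yes — NF(t₁) = cons(c, c), NF(t₂) = cons(c, c)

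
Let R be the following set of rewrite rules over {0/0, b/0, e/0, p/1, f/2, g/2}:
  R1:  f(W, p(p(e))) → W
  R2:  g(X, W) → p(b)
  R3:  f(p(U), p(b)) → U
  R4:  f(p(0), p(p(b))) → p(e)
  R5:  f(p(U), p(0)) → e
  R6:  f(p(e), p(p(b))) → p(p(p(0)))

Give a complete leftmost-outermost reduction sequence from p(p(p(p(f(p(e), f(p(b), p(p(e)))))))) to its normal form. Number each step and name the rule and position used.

1. p(p(p(p(f(p(e), f(p(b), p(p(e))))))))  →  p(p(p(p(f(p(e), p(b))))))   [R1 at 1.1.1.1.2]
2. p(p(p(p(f(p(e), p(b))))))  →  p(p(p(p(e))))   [R3 at 1.1.1.1]

p(p(p(p(e))))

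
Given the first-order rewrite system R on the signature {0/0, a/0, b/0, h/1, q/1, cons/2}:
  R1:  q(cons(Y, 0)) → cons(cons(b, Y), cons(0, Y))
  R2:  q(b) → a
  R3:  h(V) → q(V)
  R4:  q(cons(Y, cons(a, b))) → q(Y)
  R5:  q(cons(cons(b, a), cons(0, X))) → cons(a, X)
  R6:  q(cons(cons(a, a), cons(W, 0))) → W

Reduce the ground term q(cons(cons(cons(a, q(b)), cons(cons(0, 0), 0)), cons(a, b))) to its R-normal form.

cons(0, 0)

1. q(cons(cons(cons(a, q(b)), cons(cons(0, 0), 0)), cons(a, b)))  →  q(cons(cons(a, q(b)), cons(cons(0, 0), 0)))   [R4 at ε]
2. q(cons(cons(a, q(b)), cons(cons(0, 0), 0)))  →  q(cons(cons(a, a), cons(cons(0, 0), 0)))   [R2 at 1.1.2]
3. q(cons(cons(a, a), cons(cons(0, 0), 0)))  →  cons(0, 0)   [R6 at ε]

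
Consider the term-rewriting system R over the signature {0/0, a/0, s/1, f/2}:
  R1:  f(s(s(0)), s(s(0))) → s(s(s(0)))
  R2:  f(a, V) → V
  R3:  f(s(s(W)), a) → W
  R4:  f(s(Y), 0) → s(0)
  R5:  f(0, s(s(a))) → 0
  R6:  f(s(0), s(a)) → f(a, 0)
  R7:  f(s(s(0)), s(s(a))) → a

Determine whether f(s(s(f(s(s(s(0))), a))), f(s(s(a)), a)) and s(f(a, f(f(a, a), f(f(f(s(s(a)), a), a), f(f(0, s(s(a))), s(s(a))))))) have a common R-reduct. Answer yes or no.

yes — NF(t₁) = s(0), NF(t₂) = s(0)

Reduce t₁ = f(s(s(f(s(s(s(0))), a))), f(s(s(a)), a)):
1. f(s(s(f(s(s(s(0))), a))), f(s(s(a)), a))  →  f(s(s(s(0))), f(s(s(a)), a))   [R3 at 1.1.1]
2. f(s(s(s(0))), f(s(s(a)), a))  →  f(s(s(s(0))), a)   [R3 at 2]
3. f(s(s(s(0))), a)  →  s(0)   [R3 at ε]

Reduce t₂ = s(f(a, f(f(a, a), f(f(f(s(s(a)), a), a), f(f(0, s(s(a))), s(s(a))))))):
1. s(f(a, f(f(a, a), f(f(f(s(s(a)), a), a), f(f(0, s(s(a))), s(s(a)))))))  →  s(f(f(a, a), f(f(f(s(s(a)), a), a), f(f(0, s(s(a))), s(s(a))))))   [R2 at 1]
2. s(f(f(a, a), f(f(f(s(s(a)), a), a), f(f(0, s(s(a))), s(s(a))))))  →  s(f(a, f(f(f(s(s(a)), a), a), f(f(0, s(s(a))), s(s(a))))))   [R2 at 1.1]
3. s(f(a, f(f(f(s(s(a)), a), a), f(f(0, s(s(a))), s(s(a))))))  →  s(f(f(f(s(s(a)), a), a), f(f(0, s(s(a))), s(s(a)))))   [R2 at 1]
4. s(f(f(f(s(s(a)), a), a), f(f(0, s(s(a))), s(s(a)))))  →  s(f(f(a, a), f(f(0, s(s(a))), s(s(a)))))   [R3 at 1.1.1]
5. s(f(f(a, a), f(f(0, s(s(a))), s(s(a)))))  →  s(f(a, f(f(0, s(s(a))), s(s(a)))))   [R2 at 1.1]
6. s(f(a, f(f(0, s(s(a))), s(s(a)))))  →  s(f(f(0, s(s(a))), s(s(a))))   [R2 at 1]
7. s(f(f(0, s(s(a))), s(s(a))))  →  s(f(0, s(s(a))))   [R5 at 1.1]
8. s(f(0, s(s(a))))  →  s(0)   [R5 at 1]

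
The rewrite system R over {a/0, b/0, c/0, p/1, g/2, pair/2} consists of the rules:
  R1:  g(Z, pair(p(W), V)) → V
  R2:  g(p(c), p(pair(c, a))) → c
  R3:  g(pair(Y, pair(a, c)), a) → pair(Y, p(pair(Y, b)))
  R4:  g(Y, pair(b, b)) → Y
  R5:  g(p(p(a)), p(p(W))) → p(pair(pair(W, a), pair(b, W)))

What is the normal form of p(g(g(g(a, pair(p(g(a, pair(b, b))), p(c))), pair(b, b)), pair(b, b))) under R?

p(p(c))

1. p(g(g(g(a, pair(p(g(a, pair(b, b))), p(c))), pair(b, b)), pair(b, b)))  →  p(g(g(a, pair(p(g(a, pair(b, b))), p(c))), pair(b, b)))   [R4 at 1]
2. p(g(g(a, pair(p(g(a, pair(b, b))), p(c))), pair(b, b)))  →  p(g(a, pair(p(g(a, pair(b, b))), p(c))))   [R4 at 1]
3. p(g(a, pair(p(g(a, pair(b, b))), p(c))))  →  p(p(c))   [R1 at 1]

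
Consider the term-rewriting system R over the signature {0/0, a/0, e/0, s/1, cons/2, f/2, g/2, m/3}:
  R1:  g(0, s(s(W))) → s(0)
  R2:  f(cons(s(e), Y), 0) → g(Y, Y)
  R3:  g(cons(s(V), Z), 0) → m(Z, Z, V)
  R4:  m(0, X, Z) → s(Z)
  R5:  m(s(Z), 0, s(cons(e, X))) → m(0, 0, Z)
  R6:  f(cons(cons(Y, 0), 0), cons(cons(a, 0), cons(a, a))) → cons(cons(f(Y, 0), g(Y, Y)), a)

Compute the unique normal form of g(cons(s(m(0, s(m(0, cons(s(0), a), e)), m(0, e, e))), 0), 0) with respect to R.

s(s(s(e)))

1. g(cons(s(m(0, s(m(0, cons(s(0), a), e)), m(0, e, e))), 0), 0)  →  m(0, 0, m(0, s(m(0, cons(s(0), a), e)), m(0, e, e)))   [R3 at ε]
2. m(0, 0, m(0, s(m(0, cons(s(0), a), e)), m(0, e, e)))  →  s(m(0, s(m(0, cons(s(0), a), e)), m(0, e, e)))   [R4 at ε]
3. s(m(0, s(m(0, cons(s(0), a), e)), m(0, e, e)))  →  s(s(m(0, e, e)))   [R4 at 1]
4. s(s(m(0, e, e)))  →  s(s(s(e)))   [R4 at 1.1]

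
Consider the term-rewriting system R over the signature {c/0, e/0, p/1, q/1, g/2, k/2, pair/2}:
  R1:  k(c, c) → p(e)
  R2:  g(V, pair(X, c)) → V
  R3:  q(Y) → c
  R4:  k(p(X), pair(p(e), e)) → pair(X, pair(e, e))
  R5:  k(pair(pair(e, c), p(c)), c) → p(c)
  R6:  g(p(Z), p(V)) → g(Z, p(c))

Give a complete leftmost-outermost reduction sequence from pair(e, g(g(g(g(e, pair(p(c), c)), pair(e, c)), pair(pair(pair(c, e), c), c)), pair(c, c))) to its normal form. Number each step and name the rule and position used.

1. pair(e, g(g(g(g(e, pair(p(c), c)), pair(e, c)), pair(pair(pair(c, e), c), c)), pair(c, c)))  →  pair(e, g(g(g(e, pair(p(c), c)), pair(e, c)), pair(pair(pair(c, e), c), c)))   [R2 at 2]
2. pair(e, g(g(g(e, pair(p(c), c)), pair(e, c)), pair(pair(pair(c, e), c), c)))  →  pair(e, g(g(e, pair(p(c), c)), pair(e, c)))   [R2 at 2]
3. pair(e, g(g(e, pair(p(c), c)), pair(e, c)))  →  pair(e, g(e, pair(p(c), c)))   [R2 at 2]
4. pair(e, g(e, pair(p(c), c)))  →  pair(e, e)   [R2 at 2]

pair(e, e)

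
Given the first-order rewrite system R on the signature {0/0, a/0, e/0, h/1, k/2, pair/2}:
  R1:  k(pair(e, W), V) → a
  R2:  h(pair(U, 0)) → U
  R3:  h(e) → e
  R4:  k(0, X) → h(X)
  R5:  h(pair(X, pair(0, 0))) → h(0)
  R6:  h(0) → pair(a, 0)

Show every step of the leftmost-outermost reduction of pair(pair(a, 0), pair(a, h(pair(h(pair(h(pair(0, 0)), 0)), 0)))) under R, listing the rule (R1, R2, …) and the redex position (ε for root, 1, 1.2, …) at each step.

1. pair(pair(a, 0), pair(a, h(pair(h(pair(h(pair(0, 0)), 0)), 0))))  →  pair(pair(a, 0), pair(a, h(pair(h(pair(0, 0)), 0))))   [R2 at 2.2]
2. pair(pair(a, 0), pair(a, h(pair(h(pair(0, 0)), 0))))  →  pair(pair(a, 0), pair(a, h(pair(0, 0))))   [R2 at 2.2]
3. pair(pair(a, 0), pair(a, h(pair(0, 0))))  →  pair(pair(a, 0), pair(a, 0))   [R2 at 2.2]

pair(pair(a, 0), pair(a, 0))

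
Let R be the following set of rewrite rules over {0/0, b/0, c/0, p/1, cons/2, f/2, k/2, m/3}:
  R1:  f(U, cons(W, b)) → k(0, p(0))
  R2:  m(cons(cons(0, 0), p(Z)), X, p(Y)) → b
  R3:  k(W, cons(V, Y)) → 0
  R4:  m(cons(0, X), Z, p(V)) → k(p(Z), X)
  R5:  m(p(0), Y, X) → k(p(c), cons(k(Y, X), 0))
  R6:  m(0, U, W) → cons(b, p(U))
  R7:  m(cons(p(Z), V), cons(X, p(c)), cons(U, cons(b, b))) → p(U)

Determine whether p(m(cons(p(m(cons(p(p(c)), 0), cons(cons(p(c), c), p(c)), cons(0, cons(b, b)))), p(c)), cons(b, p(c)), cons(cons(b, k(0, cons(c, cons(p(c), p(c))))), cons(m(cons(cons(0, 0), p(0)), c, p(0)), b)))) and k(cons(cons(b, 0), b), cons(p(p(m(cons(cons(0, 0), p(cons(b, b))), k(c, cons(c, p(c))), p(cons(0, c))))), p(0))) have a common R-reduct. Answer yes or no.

no — NF(t₁) = p(p(cons(b, 0))), NF(t₂) = 0

Reduce t₁ = p(m(cons(p(m(cons(p(p(c)), 0), cons(cons(p(c), c), p(c)), cons(0, cons(b, b)))), p(c)), cons(b, p(c)), cons(cons(b, k(0, cons(c, cons(p(c), p(c))))), cons(m(cons(cons(0, 0), p(0)), c, p(0)), b)))):
1. p(m(cons(p(m(cons(p(p(c)), 0), cons(cons(p(c), c), p(c)), cons(0, cons(b, b)))), p(c)), cons(b, p(c)), cons(cons(b, k(0, cons(c, cons(p(c), p(c))))), cons(m(cons(cons(0, 0), p(0)), c, p(0)), b))))  →  p(m(cons(p(p(0)), p(c)), cons(b, p(c)), cons(cons(b, k(0, cons(c, cons(p(c), p(c))))), cons(m(cons(cons(0, 0), p(0)), c, p(0)), b))))   [R7 at 1.1.1.1]
2. p(m(cons(p(p(0)), p(c)), cons(b, p(c)), cons(cons(b, k(0, cons(c, cons(p(c), p(c))))), cons(m(cons(cons(0, 0), p(0)), c, p(0)), b))))  →  p(m(cons(p(p(0)), p(c)), cons(b, p(c)), cons(cons(b, 0), cons(m(cons(cons(0, 0), p(0)), c, p(0)), b))))   [R3 at 1.3.1.2]
3. p(m(cons(p(p(0)), p(c)), cons(b, p(c)), cons(cons(b, 0), cons(m(cons(cons(0, 0), p(0)), c, p(0)), b))))  →  p(m(cons(p(p(0)), p(c)), cons(b, p(c)), cons(cons(b, 0), cons(b, b))))   [R2 at 1.3.2.1]
4. p(m(cons(p(p(0)), p(c)), cons(b, p(c)), cons(cons(b, 0), cons(b, b))))  →  p(p(cons(b, 0)))   [R7 at 1]

Reduce t₂ = k(cons(cons(b, 0), b), cons(p(p(m(cons(cons(0, 0), p(cons(b, b))), k(c, cons(c, p(c))), p(cons(0, c))))), p(0))):
1. k(cons(cons(b, 0), b), cons(p(p(m(cons(cons(0, 0), p(cons(b, b))), k(c, cons(c, p(c))), p(cons(0, c))))), p(0)))  →  0   [R3 at ε]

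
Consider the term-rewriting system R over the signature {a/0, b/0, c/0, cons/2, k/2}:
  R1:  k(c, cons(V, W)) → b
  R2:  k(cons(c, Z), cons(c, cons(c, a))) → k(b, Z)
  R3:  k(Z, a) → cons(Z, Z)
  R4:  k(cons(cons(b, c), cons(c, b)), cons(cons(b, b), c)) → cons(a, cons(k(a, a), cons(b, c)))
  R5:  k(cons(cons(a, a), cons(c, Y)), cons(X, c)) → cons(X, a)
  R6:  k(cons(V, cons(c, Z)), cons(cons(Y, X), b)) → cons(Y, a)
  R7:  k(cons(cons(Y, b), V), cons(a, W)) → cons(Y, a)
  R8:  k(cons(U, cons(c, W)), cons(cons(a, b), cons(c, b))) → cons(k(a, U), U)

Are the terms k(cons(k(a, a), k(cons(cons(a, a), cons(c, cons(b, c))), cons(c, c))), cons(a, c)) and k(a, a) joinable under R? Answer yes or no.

Reduce t₁ = k(cons(k(a, a), k(cons(cons(a, a), cons(c, cons(b, c))), cons(c, c))), cons(a, c)):
1. k(cons(k(a, a), k(cons(cons(a, a), cons(c, cons(b, c))), cons(c, c))), cons(a, c))  →  k(cons(cons(a, a), k(cons(cons(a, a), cons(c, cons(b, c))), cons(c, c))), cons(a, c))   [R3 at 1.1]
2. k(cons(cons(a, a), k(cons(cons(a, a), cons(c, cons(b, c))), cons(c, c))), cons(a, c))  →  k(cons(cons(a, a), cons(c, a)), cons(a, c))   [R5 at 1.2]
3. k(cons(cons(a, a), cons(c, a)), cons(a, c))  →  cons(a, a)   [R5 at ε]

Reduce t₂ = k(a, a):
1. k(a, a)  →  cons(a, a)   [R3 at ε]

yes — NF(t₁) = cons(a, a), NF(t₂) = cons(a, a)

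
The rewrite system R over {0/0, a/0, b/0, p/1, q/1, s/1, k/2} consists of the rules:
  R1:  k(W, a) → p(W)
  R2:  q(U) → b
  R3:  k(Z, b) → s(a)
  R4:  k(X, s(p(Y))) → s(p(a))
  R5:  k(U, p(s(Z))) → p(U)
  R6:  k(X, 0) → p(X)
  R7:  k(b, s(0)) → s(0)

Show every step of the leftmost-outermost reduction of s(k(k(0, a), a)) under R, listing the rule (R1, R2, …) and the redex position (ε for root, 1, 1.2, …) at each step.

1. s(k(k(0, a), a))  →  s(p(k(0, a)))   [R1 at 1]
2. s(p(k(0, a)))  →  s(p(p(0)))   [R1 at 1.1]

s(p(p(0)))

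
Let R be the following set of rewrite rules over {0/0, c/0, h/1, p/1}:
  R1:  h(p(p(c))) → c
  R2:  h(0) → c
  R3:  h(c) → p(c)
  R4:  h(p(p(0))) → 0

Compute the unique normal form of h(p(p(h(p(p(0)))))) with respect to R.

1. h(p(p(h(p(p(0))))))  →  h(p(p(0)))   [R4 at 1.1.1]
2. h(p(p(0)))  →  0   [R4 at ε]

0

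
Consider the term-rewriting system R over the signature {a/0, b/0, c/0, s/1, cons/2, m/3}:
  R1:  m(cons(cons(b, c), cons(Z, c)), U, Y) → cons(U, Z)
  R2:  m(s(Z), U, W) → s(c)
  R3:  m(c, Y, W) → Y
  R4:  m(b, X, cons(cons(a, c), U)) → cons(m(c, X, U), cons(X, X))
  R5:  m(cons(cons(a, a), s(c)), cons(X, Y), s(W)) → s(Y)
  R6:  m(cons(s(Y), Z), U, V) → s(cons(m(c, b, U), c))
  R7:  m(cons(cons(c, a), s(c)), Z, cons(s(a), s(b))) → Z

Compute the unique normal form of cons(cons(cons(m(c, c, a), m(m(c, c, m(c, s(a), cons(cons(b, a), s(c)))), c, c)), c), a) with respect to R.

cons(cons(cons(c, c), c), a)

1. cons(cons(cons(m(c, c, a), m(m(c, c, m(c, s(a), cons(cons(b, a), s(c)))), c, c)), c), a)  →  cons(cons(cons(c, m(m(c, c, m(c, s(a), cons(cons(b, a), s(c)))), c, c)), c), a)   [R3 at 1.1.1]
2. cons(cons(cons(c, m(m(c, c, m(c, s(a), cons(cons(b, a), s(c)))), c, c)), c), a)  →  cons(cons(cons(c, m(c, c, c)), c), a)   [R3 at 1.1.2.1]
3. cons(cons(cons(c, m(c, c, c)), c), a)  →  cons(cons(cons(c, c), c), a)   [R3 at 1.1.2]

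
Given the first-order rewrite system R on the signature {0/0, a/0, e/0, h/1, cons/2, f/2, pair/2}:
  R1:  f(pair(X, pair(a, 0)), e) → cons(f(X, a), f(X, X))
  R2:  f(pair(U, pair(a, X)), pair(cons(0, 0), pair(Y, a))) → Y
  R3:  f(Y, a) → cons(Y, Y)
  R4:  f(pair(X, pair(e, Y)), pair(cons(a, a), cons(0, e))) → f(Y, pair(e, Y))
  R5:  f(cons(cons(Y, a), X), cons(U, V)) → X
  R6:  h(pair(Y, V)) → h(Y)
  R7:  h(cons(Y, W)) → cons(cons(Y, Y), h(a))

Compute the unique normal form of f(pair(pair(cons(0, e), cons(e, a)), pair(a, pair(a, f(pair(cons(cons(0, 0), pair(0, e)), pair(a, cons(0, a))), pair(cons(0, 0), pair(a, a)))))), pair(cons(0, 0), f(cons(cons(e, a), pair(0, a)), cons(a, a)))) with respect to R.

1. f(pair(pair(cons(0, e), cons(e, a)), pair(a, pair(a, f(pair(cons(cons(0, 0), pair(0, e)), pair(a, cons(0, a))), pair(cons(0, 0), pair(a, a)))))), pair(cons(0, 0), f(cons(cons(e, a), pair(0, a)), cons(a, a))))  →  f(pair(pair(cons(0, e), cons(e, a)), pair(a, pair(a, a))), pair(cons(0, 0), f(cons(cons(e, a), pair(0, a)), cons(a, a))))   [R2 at 1.2.2.2]
2. f(pair(pair(cons(0, e), cons(e, a)), pair(a, pair(a, a))), pair(cons(0, 0), f(cons(cons(e, a), pair(0, a)), cons(a, a))))  →  f(pair(pair(cons(0, e), cons(e, a)), pair(a, pair(a, a))), pair(cons(0, 0), pair(0, a)))   [R5 at 2.2]
3. f(pair(pair(cons(0, e), cons(e, a)), pair(a, pair(a, a))), pair(cons(0, 0), pair(0, a)))  →  0   [R2 at ε]

0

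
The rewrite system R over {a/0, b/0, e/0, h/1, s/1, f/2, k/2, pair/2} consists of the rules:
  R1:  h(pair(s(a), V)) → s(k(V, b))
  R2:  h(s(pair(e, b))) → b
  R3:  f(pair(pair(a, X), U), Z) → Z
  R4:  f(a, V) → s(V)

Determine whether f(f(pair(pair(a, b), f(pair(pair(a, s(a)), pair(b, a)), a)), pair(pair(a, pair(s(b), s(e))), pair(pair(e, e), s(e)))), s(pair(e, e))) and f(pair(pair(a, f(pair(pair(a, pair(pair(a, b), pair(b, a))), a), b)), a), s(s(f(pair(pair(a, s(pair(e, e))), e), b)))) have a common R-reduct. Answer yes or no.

no — NF(t₁) = s(pair(e, e)), NF(t₂) = s(s(b))

Reduce t₁ = f(f(pair(pair(a, b), f(pair(pair(a, s(a)), pair(b, a)), a)), pair(pair(a, pair(s(b), s(e))), pair(pair(e, e), s(e)))), s(pair(e, e))):
1. f(f(pair(pair(a, b), f(pair(pair(a, s(a)), pair(b, a)), a)), pair(pair(a, pair(s(b), s(e))), pair(pair(e, e), s(e)))), s(pair(e, e)))  →  f(pair(pair(a, pair(s(b), s(e))), pair(pair(e, e), s(e))), s(pair(e, e)))   [R3 at 1]
2. f(pair(pair(a, pair(s(b), s(e))), pair(pair(e, e), s(e))), s(pair(e, e)))  →  s(pair(e, e))   [R3 at ε]

Reduce t₂ = f(pair(pair(a, f(pair(pair(a, pair(pair(a, b), pair(b, a))), a), b)), a), s(s(f(pair(pair(a, s(pair(e, e))), e), b)))):
1. f(pair(pair(a, f(pair(pair(a, pair(pair(a, b), pair(b, a))), a), b)), a), s(s(f(pair(pair(a, s(pair(e, e))), e), b))))  →  s(s(f(pair(pair(a, s(pair(e, e))), e), b)))   [R3 at ε]
2. s(s(f(pair(pair(a, s(pair(e, e))), e), b)))  →  s(s(b))   [R3 at 1.1]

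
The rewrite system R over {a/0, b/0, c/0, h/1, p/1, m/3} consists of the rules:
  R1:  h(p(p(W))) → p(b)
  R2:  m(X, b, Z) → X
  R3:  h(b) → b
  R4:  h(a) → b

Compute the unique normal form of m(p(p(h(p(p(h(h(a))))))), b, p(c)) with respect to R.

1. m(p(p(h(p(p(h(h(a))))))), b, p(c))  →  p(p(h(p(p(h(h(a)))))))   [R2 at ε]
2. p(p(h(p(p(h(h(a)))))))  →  p(p(p(b)))   [R1 at 1.1]

p(p(p(b)))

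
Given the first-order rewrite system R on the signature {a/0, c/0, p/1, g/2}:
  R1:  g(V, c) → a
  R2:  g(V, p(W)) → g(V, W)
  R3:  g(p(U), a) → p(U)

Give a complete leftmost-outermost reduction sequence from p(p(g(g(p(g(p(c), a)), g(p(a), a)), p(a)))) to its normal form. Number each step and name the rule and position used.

1. p(p(g(g(p(g(p(c), a)), g(p(a), a)), p(a))))  →  p(p(g(g(p(g(p(c), a)), g(p(a), a)), a)))   [R2 at 1.1]
2. p(p(g(g(p(g(p(c), a)), g(p(a), a)), a)))  →  p(p(g(g(p(p(c)), g(p(a), a)), a)))   [R3 at 1.1.1.1.1]
3. p(p(g(g(p(p(c)), g(p(a), a)), a)))  →  p(p(g(g(p(p(c)), p(a)), a)))   [R3 at 1.1.1.2]
4. p(p(g(g(p(p(c)), p(a)), a)))  →  p(p(g(g(p(p(c)), a), a)))   [R2 at 1.1.1]
5. p(p(g(g(p(p(c)), a), a)))  →  p(p(g(p(p(c)), a)))   [R3 at 1.1.1]
6. p(p(g(p(p(c)), a)))  →  p(p(p(p(c))))   [R3 at 1.1]

p(p(p(p(c))))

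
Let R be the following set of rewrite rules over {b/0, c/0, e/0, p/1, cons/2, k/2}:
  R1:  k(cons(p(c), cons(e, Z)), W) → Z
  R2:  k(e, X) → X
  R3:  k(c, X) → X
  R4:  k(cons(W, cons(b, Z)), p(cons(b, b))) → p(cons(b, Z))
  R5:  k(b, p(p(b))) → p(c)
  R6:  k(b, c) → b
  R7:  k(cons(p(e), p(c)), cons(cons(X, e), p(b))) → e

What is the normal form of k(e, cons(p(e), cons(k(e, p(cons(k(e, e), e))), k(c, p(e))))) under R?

1. k(e, cons(p(e), cons(k(e, p(cons(k(e, e), e))), k(c, p(e)))))  →  cons(p(e), cons(k(e, p(cons(k(e, e), e))), k(c, p(e))))   [R2 at ε]
2. cons(p(e), cons(k(e, p(cons(k(e, e), e))), k(c, p(e))))  →  cons(p(e), cons(p(cons(k(e, e), e)), k(c, p(e))))   [R2 at 2.1]
3. cons(p(e), cons(p(cons(k(e, e), e)), k(c, p(e))))  →  cons(p(e), cons(p(cons(e, e)), k(c, p(e))))   [R2 at 2.1.1.1]
4. cons(p(e), cons(p(cons(e, e)), k(c, p(e))))  →  cons(p(e), cons(p(cons(e, e)), p(e)))   [R3 at 2.2]

cons(p(e), cons(p(cons(e, e)), p(e)))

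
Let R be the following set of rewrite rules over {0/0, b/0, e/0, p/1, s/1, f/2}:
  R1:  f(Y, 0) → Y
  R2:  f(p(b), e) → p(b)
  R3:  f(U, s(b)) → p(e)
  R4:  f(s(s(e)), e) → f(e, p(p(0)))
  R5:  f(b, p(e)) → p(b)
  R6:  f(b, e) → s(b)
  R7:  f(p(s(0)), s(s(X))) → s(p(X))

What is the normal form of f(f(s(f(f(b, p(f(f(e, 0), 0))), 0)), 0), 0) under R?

1. f(f(s(f(f(b, p(f(f(e, 0), 0))), 0)), 0), 0)  →  f(s(f(f(b, p(f(f(e, 0), 0))), 0)), 0)   [R1 at ε]
2. f(s(f(f(b, p(f(f(e, 0), 0))), 0)), 0)  →  s(f(f(b, p(f(f(e, 0), 0))), 0))   [R1 at ε]
3. s(f(f(b, p(f(f(e, 0), 0))), 0))  →  s(f(b, p(f(f(e, 0), 0))))   [R1 at 1]
4. s(f(b, p(f(f(e, 0), 0))))  →  s(f(b, p(f(e, 0))))   [R1 at 1.2.1]
5. s(f(b, p(f(e, 0))))  →  s(f(b, p(e)))   [R1 at 1.2.1]
6. s(f(b, p(e)))  →  s(p(b))   [R5 at 1]

s(p(b))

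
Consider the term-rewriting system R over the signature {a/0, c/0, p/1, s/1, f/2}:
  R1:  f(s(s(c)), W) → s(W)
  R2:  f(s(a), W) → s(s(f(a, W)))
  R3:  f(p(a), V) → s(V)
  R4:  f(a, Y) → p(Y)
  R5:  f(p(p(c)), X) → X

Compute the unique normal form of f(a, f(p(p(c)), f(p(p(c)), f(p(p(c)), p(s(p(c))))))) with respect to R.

p(p(s(p(c))))

1. f(a, f(p(p(c)), f(p(p(c)), f(p(p(c)), p(s(p(c)))))))  →  p(f(p(p(c)), f(p(p(c)), f(p(p(c)), p(s(p(c)))))))   [R4 at ε]
2. p(f(p(p(c)), f(p(p(c)), f(p(p(c)), p(s(p(c)))))))  →  p(f(p(p(c)), f(p(p(c)), p(s(p(c))))))   [R5 at 1]
3. p(f(p(p(c)), f(p(p(c)), p(s(p(c))))))  →  p(f(p(p(c)), p(s(p(c)))))   [R5 at 1]
4. p(f(p(p(c)), p(s(p(c)))))  →  p(p(s(p(c))))   [R5 at 1]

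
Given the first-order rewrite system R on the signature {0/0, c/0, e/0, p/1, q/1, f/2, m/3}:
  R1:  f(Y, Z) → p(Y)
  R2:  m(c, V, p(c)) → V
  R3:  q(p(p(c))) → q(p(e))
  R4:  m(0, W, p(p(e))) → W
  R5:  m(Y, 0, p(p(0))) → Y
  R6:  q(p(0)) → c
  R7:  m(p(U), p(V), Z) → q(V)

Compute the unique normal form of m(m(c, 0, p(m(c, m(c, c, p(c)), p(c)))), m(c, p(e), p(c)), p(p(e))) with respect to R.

p(e)

1. m(m(c, 0, p(m(c, m(c, c, p(c)), p(c)))), m(c, p(e), p(c)), p(p(e)))  →  m(m(c, 0, p(m(c, c, p(c)))), m(c, p(e), p(c)), p(p(e)))   [R2 at 1.3.1]
2. m(m(c, 0, p(m(c, c, p(c)))), m(c, p(e), p(c)), p(p(e)))  →  m(m(c, 0, p(c)), m(c, p(e), p(c)), p(p(e)))   [R2 at 1.3.1]
3. m(m(c, 0, p(c)), m(c, p(e), p(c)), p(p(e)))  →  m(0, m(c, p(e), p(c)), p(p(e)))   [R2 at 1]
4. m(0, m(c, p(e), p(c)), p(p(e)))  →  m(c, p(e), p(c))   [R4 at ε]
5. m(c, p(e), p(c))  →  p(e)   [R2 at ε]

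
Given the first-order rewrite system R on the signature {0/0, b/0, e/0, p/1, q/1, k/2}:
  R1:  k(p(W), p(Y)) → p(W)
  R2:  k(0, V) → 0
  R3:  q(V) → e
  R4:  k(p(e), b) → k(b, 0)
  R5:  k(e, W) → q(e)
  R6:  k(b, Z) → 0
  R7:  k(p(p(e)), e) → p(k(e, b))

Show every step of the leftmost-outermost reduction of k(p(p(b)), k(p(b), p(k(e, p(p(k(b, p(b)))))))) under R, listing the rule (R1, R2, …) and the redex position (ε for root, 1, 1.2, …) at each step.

1. k(p(p(b)), k(p(b), p(k(e, p(p(k(b, p(b))))))))  →  k(p(p(b)), p(b))   [R1 at 2]
2. k(p(p(b)), p(b))  →  p(p(b))   [R1 at ε]

p(p(b))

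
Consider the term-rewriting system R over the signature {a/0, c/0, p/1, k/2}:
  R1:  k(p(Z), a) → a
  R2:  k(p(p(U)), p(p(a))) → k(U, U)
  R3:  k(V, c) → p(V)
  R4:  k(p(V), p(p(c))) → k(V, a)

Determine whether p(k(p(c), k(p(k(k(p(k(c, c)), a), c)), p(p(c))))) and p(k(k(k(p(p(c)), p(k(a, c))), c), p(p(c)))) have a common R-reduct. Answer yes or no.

Reduce t₁ = p(k(p(c), k(p(k(k(p(k(c, c)), a), c)), p(p(c))))):
1. p(k(p(c), k(p(k(k(p(k(c, c)), a), c)), p(p(c)))))  →  p(k(p(c), k(k(k(p(k(c, c)), a), c), a)))   [R4 at 1.2]
2. p(k(p(c), k(k(k(p(k(c, c)), a), c), a)))  →  p(k(p(c), k(p(k(p(k(c, c)), a)), a)))   [R3 at 1.2.1]
3. p(k(p(c), k(p(k(p(k(c, c)), a)), a)))  →  p(k(p(c), a))   [R1 at 1.2]
4. p(k(p(c), a))  →  p(a)   [R1 at 1]

Reduce t₂ = p(k(k(k(p(p(c)), p(k(a, c))), c), p(p(c)))):
1. p(k(k(k(p(p(c)), p(k(a, c))), c), p(p(c))))  →  p(k(p(k(p(p(c)), p(k(a, c)))), p(p(c))))   [R3 at 1.1]
2. p(k(p(k(p(p(c)), p(k(a, c)))), p(p(c))))  →  p(k(k(p(p(c)), p(k(a, c))), a))   [R4 at 1]
3. p(k(k(p(p(c)), p(k(a, c))), a))  →  p(k(k(p(p(c)), p(p(a))), a))   [R3 at 1.1.2.1]
4. p(k(k(p(p(c)), p(p(a))), a))  →  p(k(k(c, c), a))   [R2 at 1.1]
5. p(k(k(c, c), a))  →  p(k(p(c), a))   [R3 at 1.1]
6. p(k(p(c), a))  →  p(a)   [R1 at 1]

yes — NF(t₁) = p(a), NF(t₂) = p(a)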